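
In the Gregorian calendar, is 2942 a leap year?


Gregorian leap year rule: divisible by 4, but not by 100, unless also by 400.
2942 is not divisible by 4 -> not a leap year

No


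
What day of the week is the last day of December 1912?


December 1912 has 31 days
Anchor: Jan 1, 1912. With p = 1912 - 1 = 1911: (p + p//4 - p//100 + p//400) mod 7 = (1911 + 477 - 19 + 4) mod 7 = 2373 mod 7 = 0 -> Monday (Mon=0 ... Sun=6)
Days before December (Jan-Nov): 335; December 1 index = (0 + 335) mod 7 = 6 -> Sunday
Last day offset: 31 - 1 = 30 days
Weekday index = (6 + 30) mod 7 = 1

Tuesday, December 31


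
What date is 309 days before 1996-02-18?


Start: 1996-02-18, subtract 309 days
Back 18 days from February 18 reaches January 31, 1996 -> 291 left
January 1996 has 31 days -> back to December 31, 1995 -> 260 left
December 1995 has 31 days -> back to November 30, 1995 -> 229 left
November 1995 has 30 days -> back to October 31, 1995 -> 199 left
October 1995 has 31 days -> back to September 30, 1995 -> 168 left
September 1995 has 30 days -> back to August 31, 1995 -> 138 left
August 1995 has 31 days -> back to July 31, 1995 -> 107 left
July 1995 has 31 days -> back to June 30, 1995 -> 76 left
June 1995 has 30 days -> back to May 31, 1995 -> 46 left
May 1995 has 31 days -> back to April 30, 1995 -> 15 left
April 1995: 30 - 15 = 15 -> lands on April 15

Result: 1995-04-15


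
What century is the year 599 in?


Century = (year - 1) // 100 + 1
= (599 - 1) // 100 + 1
= 598 // 100 + 1
= 5 + 1

6th century


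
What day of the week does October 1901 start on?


Target: October 1, 1901
Anchor: Jan 1, 1901. With p = 1901 - 1 = 1900: (p + p//4 - p//100 + p//400) mod 7 = (1900 + 475 - 19 + 4) mod 7 = 2360 mod 7 = 1 -> Tuesday (Mon=0 ... Sun=6)
Days before October (Jan-Sep): 273 days
Weekday index = (1 + 273) mod 7 = 1

Tuesday


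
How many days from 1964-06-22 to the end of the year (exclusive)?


Day of year: 174 of 366
Remaining = 366 - 174

192 days


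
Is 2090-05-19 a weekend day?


Anchor: Jan 1, 2090. With p = 2090 - 1 = 2089: (p + p//4 - p//100 + p//400) mod 7 = (2089 + 522 - 20 + 5) mod 7 = 2596 mod 7 = 6 -> Sunday (Mon=0 ... Sun=6)
Day of year: 139; offset = 138
Weekday index = (6 + 138) mod 7 = 4 -> Friday
Weekend days: Saturday, Sunday

No


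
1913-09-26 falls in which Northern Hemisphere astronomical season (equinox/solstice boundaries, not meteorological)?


Date: September 26
Astronomical Autumn (approx.; exact equinox/solstice day varies by year): September 22 to December 20
September 26 falls within the Autumn window

Autumn


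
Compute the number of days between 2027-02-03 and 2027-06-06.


From 2027-02-03 to 2027-06-06
2027-02-03: days before February = 31; day of year = 31 + 3 = 34
2027-06-06: days before June = 31 + 28 + 31 + 30 + 31 = 151 (2027 is not a leap year); day of year = 151 + 6 = 157
Same year: 157 - 34 = 123

123 days


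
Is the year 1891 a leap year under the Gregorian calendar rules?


Gregorian leap year rule: divisible by 4, but not by 100, unless also by 400.
1891 is not divisible by 4 -> not a leap year

No


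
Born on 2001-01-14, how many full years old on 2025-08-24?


Birth: 2001-01-14
Reference: 2025-08-24
Year difference: 2025 - 2001 = 24

24 years old


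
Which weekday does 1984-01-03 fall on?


Date: January 3, 1984
Anchor: Jan 1, 1984. With p = 1984 - 1 = 1983: (p + p//4 - p//100 + p//400) mod 7 = (1983 + 495 - 19 + 4) mod 7 = 2463 mod 7 = 6 -> Sunday (Mon=0 ... Sun=6)
Days into year = 3 - 1 = 2
Weekday index = (6 + 2) mod 7 = 1

Day of the week: Tuesday


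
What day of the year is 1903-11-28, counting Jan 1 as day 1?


Date: November 28, 1903
Days in months 1 through 10: 304
Plus 28 days in November

Day of year: 332


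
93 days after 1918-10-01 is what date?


Start: 1918-10-01, add 93 days
October 1918 has 31 days: 31 - 1 = 30 days to October 31 -> 63 left
November 1918 has 30 days -> 33 left
December 1918 has 31 days -> 2 left
January 1919: 2 <= 31 -> lands on January 2

Result: 1919-01-02


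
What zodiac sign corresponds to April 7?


Date: April 7
Conventional tropical zodiac dates: Aries from March 21 onward; Taurus starts April 20
April 7 falls within the Aries range

Aries


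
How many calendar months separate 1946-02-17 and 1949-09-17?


From February 1946 to September 1949
3 years * 12 = 36 months, plus 7 months = 43

43 months


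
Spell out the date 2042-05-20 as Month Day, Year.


ISO 2042-05-20 parses as year=2042, month=05, day=20
Month 5 -> May

May 20, 2042


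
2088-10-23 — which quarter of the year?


Month: October (month 10)
Q1: Jan-Mar, Q2: Apr-Jun, Q3: Jul-Sep, Q4: Oct-Dec

Q4


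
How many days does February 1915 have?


February 1915 (leap year: no)

28 days


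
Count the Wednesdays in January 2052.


January 2052 has 31 days
Anchor: Jan 1, 2052. With p = 2052 - 1 = 2051: (p + p//4 - p//100 + p//400) mod 7 = (2051 + 512 - 20 + 5) mod 7 = 2548 mod 7 = 0 -> Monday (Mon=0 ... Sun=6)
January 1 is the anchor itself -> Monday
First Wednesday is January 3
Wednesdays: 3, 10, 17, 24, 31

5 Wednesdays


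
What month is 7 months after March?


March is month 3
3 + 7 = 10

October


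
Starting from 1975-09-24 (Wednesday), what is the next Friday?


Current: Wednesday
Target: Friday
Days ahead: 2

Next Friday: 1975-09-26


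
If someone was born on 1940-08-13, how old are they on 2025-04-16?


Birth: 1940-08-13
Reference: 2025-04-16
Year difference: 2025 - 1940 = 85
Birthday not yet reached in 2025, subtract 1

84 years old


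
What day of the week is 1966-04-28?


Date: April 28, 1966
Anchor: Jan 1, 1966. With p = 1966 - 1 = 1965: (p + p//4 - p//100 + p//400) mod 7 = (1965 + 491 - 19 + 4) mod 7 = 2441 mod 7 = 5 -> Saturday (Mon=0 ... Sun=6)
Days before April (Jan-Mar): 90; offset = 90 + 28 - 1 = 117
Weekday index = (5 + 117) mod 7 = 3

Day of the week: Thursday


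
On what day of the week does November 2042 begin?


Target: November 1, 2042
Anchor: Jan 1, 2042. With p = 2042 - 1 = 2041: (p + p//4 - p//100 + p//400) mod 7 = (2041 + 510 - 20 + 5) mod 7 = 2536 mod 7 = 2 -> Wednesday (Mon=0 ... Sun=6)
Days before November (Jan-Oct): 304 days
Weekday index = (2 + 304) mod 7 = 5

Saturday


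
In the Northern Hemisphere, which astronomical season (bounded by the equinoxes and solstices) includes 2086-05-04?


Date: May 4
Astronomical Spring (approx.; exact equinox/solstice day varies by year): March 20 to June 20
May 4 falls within the Spring window

Spring


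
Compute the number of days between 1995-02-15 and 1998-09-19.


From 1995-02-15 to 1998-09-19
1995-02-15: days before February = 31; day of year = 31 + 15 = 46
1998-09-19: days before September = 31 + 28 + 31 + 30 + 31 + 30 + 31 + 31 = 243 (1998 is not a leap year); day of year = 243 + 19 = 262
Rest of 1995: 365 - 46 = 319
Full years 1996 (366), 1997 (365): 731
Total = 319 + 731 + 262 = 1312

1312 days


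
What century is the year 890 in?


Century = (year - 1) // 100 + 1
= (890 - 1) // 100 + 1
= 889 // 100 + 1
= 8 + 1

9th century


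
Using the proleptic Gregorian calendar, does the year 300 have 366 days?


Gregorian leap year rule: divisible by 4, but not by 100, unless also by 400.
300 is divisible by 100 but not 400 -> not a leap year

No


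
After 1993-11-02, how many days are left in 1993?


Day of year: 306 of 365
Remaining = 365 - 306

59 days


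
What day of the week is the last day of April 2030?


April 2030 has 30 days
Anchor: Jan 1, 2030. With p = 2030 - 1 = 2029: (p + p//4 - p//100 + p//400) mod 7 = (2029 + 507 - 20 + 5) mod 7 = 2521 mod 7 = 1 -> Tuesday (Mon=0 ... Sun=6)
Days before April (Jan-Mar): 90; April 1 index = (1 + 90) mod 7 = 0 -> Monday
Last day offset: 30 - 1 = 29 days
Weekday index = (0 + 29) mod 7 = 1

Tuesday, April 30


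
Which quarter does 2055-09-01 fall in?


Month: September (month 9)
Q1: Jan-Mar, Q2: Apr-Jun, Q3: Jul-Sep, Q4: Oct-Dec

Q3


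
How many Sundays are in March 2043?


March 2043 has 31 days
Anchor: Jan 1, 2043. With p = 2043 - 1 = 2042: (p + p//4 - p//100 + p//400) mod 7 = (2042 + 510 - 20 + 5) mod 7 = 2537 mod 7 = 3 -> Thursday (Mon=0 ... Sun=6)
Days before March (Jan-Feb): 59; March 1 index = (3 + 59) mod 7 = 6 -> Sunday
First Sunday is March 1
Sundays: 1, 8, 15, 22, 29

5 Sundays


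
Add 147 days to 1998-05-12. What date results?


Start: 1998-05-12, add 147 days
May 1998 has 31 days: 31 - 12 = 19 days to May 31 -> 128 left
June 1998 has 30 days -> 98 left
July 1998 has 31 days -> 67 left
August 1998 has 31 days -> 36 left
September 1998 has 30 days -> 6 left
October 1998: 6 <= 31 -> lands on October 6

Result: 1998-10-06


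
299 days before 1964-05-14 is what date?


Start: 1964-05-14, subtract 299 days
Back 14 days from May 14 reaches April 30, 1964 -> 285 left
April 1964 has 30 days -> back to March 31, 1964 -> 255 left
March 1964 has 31 days -> back to February 29, 1964 -> 224 left
February 1964 has 29 days -> back to January 31, 1964 -> 195 left
January 1964 has 31 days -> back to December 31, 1963 -> 164 left
December 1963 has 31 days -> back to November 30, 1963 -> 133 left
November 1963 has 30 days -> back to October 31, 1963 -> 103 left
October 1963 has 31 days -> back to September 30, 1963 -> 72 left
September 1963 has 30 days -> back to August 31, 1963 -> 42 left
August 1963 has 31 days -> back to July 31, 1963 -> 11 left
July 1963: 31 - 11 = 20 -> lands on July 20

Result: 1963-07-20


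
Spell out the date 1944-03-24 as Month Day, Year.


ISO 1944-03-24 parses as year=1944, month=03, day=24
Month 3 -> March

March 24, 1944


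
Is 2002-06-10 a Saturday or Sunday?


Anchor: Jan 1, 2002. With p = 2002 - 1 = 2001: (p + p//4 - p//100 + p//400) mod 7 = (2001 + 500 - 20 + 5) mod 7 = 2486 mod 7 = 1 -> Tuesday (Mon=0 ... Sun=6)
Day of year: 161; offset = 160
Weekday index = (1 + 160) mod 7 = 0 -> Monday
Weekend days: Saturday, Sunday

No


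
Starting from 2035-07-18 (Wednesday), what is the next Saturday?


Current: Wednesday
Target: Saturday
Days ahead: 3

Next Saturday: 2035-07-21


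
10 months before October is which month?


October is month 10
10 - 10 = 0; wrap: 0 + 12 = 12

December


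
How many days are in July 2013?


July 2013

31 days


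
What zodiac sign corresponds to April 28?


Date: April 28
Conventional tropical zodiac dates: Taurus from April 20 onward; Gemini starts May 21
April 28 falls within the Taurus range

Taurus


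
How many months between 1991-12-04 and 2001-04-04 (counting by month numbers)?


From December 1991 to April 2001
10 years * 12 = 120 months, minus 8 months = 112

112 months


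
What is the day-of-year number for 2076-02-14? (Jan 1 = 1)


Date: February 14, 2076
Days in months 1 through 1: 31
Plus 14 days in February

Day of year: 45


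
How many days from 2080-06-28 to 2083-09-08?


From 2080-06-28 to 2083-09-08
2080-06-28: days before June = 31 + 29 + 31 + 30 + 31 = 152 (2080 is a leap year); day of year = 152 + 28 = 180
2083-09-08: days before September = 31 + 28 + 31 + 30 + 31 + 30 + 31 + 31 = 243 (2083 is not a leap year); day of year = 243 + 8 = 251
Rest of 2080: 366 - 180 = 186
Full years 2081 (365), 2082 (365): 730
Total = 186 + 730 + 251 = 1167

1167 days


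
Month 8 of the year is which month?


Month 8 of 12

August


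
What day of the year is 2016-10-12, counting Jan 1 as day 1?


Date: October 12, 2016
Days in months 1 through 9: 274
Plus 12 days in October

Day of year: 286


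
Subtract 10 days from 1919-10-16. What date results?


Start: 1919-10-16, subtract 10 days
16 - 10 = 6 stays within October 1919

Result: 1919-10-06


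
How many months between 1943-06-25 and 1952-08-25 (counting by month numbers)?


From June 1943 to August 1952
9 years * 12 = 108 months, plus 2 months = 110

110 months


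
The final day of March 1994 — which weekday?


March 1994 has 31 days
Anchor: Jan 1, 1994. With p = 1994 - 1 = 1993: (p + p//4 - p//100 + p//400) mod 7 = (1993 + 498 - 19 + 4) mod 7 = 2476 mod 7 = 5 -> Saturday (Mon=0 ... Sun=6)
Days before March (Jan-Feb): 59; March 1 index = (5 + 59) mod 7 = 1 -> Tuesday
Last day offset: 31 - 1 = 30 days
Weekday index = (1 + 30) mod 7 = 3

Thursday, March 31


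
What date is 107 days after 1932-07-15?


Start: 1932-07-15, add 107 days
July 1932 has 31 days: 31 - 15 = 16 days to July 31 -> 91 left
August 1932 has 31 days -> 60 left
September 1932 has 30 days -> 30 left
October 1932: 30 <= 31 -> lands on October 30

Result: 1932-10-30


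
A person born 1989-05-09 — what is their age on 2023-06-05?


Birth: 1989-05-09
Reference: 2023-06-05
Year difference: 2023 - 1989 = 34

34 years old


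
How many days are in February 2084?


February 2084 (leap year: yes)

29 days


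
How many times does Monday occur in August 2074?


August 2074 has 31 days
Anchor: Jan 1, 2074. With p = 2074 - 1 = 2073: (p + p//4 - p//100 + p//400) mod 7 = (2073 + 518 - 20 + 5) mod 7 = 2576 mod 7 = 0 -> Monday (Mon=0 ... Sun=6)
Days before August (Jan-Jul): 212; August 1 index = (0 + 212) mod 7 = 2 -> Wednesday
First Monday is August 6
Mondays: 6, 13, 20, 27

4 Mondays


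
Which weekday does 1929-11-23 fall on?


Date: November 23, 1929
Anchor: Jan 1, 1929. With p = 1929 - 1 = 1928: (p + p//4 - p//100 + p//400) mod 7 = (1928 + 482 - 19 + 4) mod 7 = 2395 mod 7 = 1 -> Tuesday (Mon=0 ... Sun=6)
Days before November (Jan-Oct): 304; offset = 304 + 23 - 1 = 326
Weekday index = (1 + 326) mod 7 = 5

Day of the week: Saturday


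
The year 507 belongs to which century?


Century = (year - 1) // 100 + 1
= (507 - 1) // 100 + 1
= 506 // 100 + 1
= 5 + 1

6th century


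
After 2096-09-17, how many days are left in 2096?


Day of year: 261 of 366
Remaining = 366 - 261

105 days


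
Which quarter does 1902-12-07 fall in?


Month: December (month 12)
Q1: Jan-Mar, Q2: Apr-Jun, Q3: Jul-Sep, Q4: Oct-Dec

Q4


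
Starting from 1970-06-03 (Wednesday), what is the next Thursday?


Current: Wednesday
Target: Thursday
Days ahead: 1

Next Thursday: 1970-06-04


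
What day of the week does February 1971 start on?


Target: February 1, 1971
Anchor: Jan 1, 1971. With p = 1971 - 1 = 1970: (p + p//4 - p//100 + p//400) mod 7 = (1970 + 492 - 19 + 4) mod 7 = 2447 mod 7 = 4 -> Friday (Mon=0 ... Sun=6)
Days before February (Jan): 31 days
Weekday index = (4 + 31) mod 7 = 0

Monday


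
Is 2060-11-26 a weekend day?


Anchor: Jan 1, 2060. With p = 2060 - 1 = 2059: (p + p//4 - p//100 + p//400) mod 7 = (2059 + 514 - 20 + 5) mod 7 = 2558 mod 7 = 3 -> Thursday (Mon=0 ... Sun=6)
Day of year: 331; offset = 330
Weekday index = (3 + 330) mod 7 = 4 -> Friday
Weekend days: Saturday, Sunday

No


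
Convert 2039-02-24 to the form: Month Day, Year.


ISO 2039-02-24 parses as year=2039, month=02, day=24
Month 2 -> February

February 24, 2039


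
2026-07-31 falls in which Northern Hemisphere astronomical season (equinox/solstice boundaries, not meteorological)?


Date: July 31
Astronomical Summer (approx.; exact equinox/solstice day varies by year): June 21 to September 21
July 31 falls within the Summer window

Summer


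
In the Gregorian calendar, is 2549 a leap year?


Gregorian leap year rule: divisible by 4, but not by 100, unless also by 400.
2549 is not divisible by 4 -> not a leap year

No


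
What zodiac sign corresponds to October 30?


Date: October 30
Conventional tropical zodiac dates: Scorpio from October 23 onward; Sagittarius starts November 22
October 30 falls within the Scorpio range

Scorpio


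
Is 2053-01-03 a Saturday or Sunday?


Anchor: Jan 1, 2053. With p = 2053 - 1 = 2052: (p + p//4 - p//100 + p//400) mod 7 = (2052 + 513 - 20 + 5) mod 7 = 2550 mod 7 = 2 -> Wednesday (Mon=0 ... Sun=6)
Day of year: 3; offset = 2
Weekday index = (2 + 2) mod 7 = 4 -> Friday
Weekend days: Saturday, Sunday

No


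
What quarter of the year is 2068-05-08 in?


Month: May (month 5)
Q1: Jan-Mar, Q2: Apr-Jun, Q3: Jul-Sep, Q4: Oct-Dec

Q2


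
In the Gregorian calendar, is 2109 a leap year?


Gregorian leap year rule: divisible by 4, but not by 100, unless also by 400.
2109 is not divisible by 4 -> not a leap year

No


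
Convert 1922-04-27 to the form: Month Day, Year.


ISO 1922-04-27 parses as year=1922, month=04, day=27
Month 4 -> April

April 27, 1922


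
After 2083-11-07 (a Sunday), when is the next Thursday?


Current: Sunday
Target: Thursday
Days ahead: 4

Next Thursday: 2083-11-11


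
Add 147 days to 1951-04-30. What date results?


Start: 1951-04-30, add 147 days
April 30 is the last day of April 1951 -> 147 left
May 1951 has 31 days -> 116 left
June 1951 has 30 days -> 86 left
July 1951 has 31 days -> 55 left
August 1951 has 31 days -> 24 left
September 1951: 24 <= 30 -> lands on September 24

Result: 1951-09-24


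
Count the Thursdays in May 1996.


May 1996 has 31 days
Anchor: Jan 1, 1996. With p = 1996 - 1 = 1995: (p + p//4 - p//100 + p//400) mod 7 = (1995 + 498 - 19 + 4) mod 7 = 2478 mod 7 = 0 -> Monday (Mon=0 ... Sun=6)
Days before May (Jan-Apr): 121; May 1 index = (0 + 121) mod 7 = 2 -> Wednesday
First Thursday is May 2
Thursdays: 2, 9, 16, 23, 30

5 Thursdays


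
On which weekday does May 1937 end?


May 1937 has 31 days
Anchor: Jan 1, 1937. With p = 1937 - 1 = 1936: (p + p//4 - p//100 + p//400) mod 7 = (1936 + 484 - 19 + 4) mod 7 = 2405 mod 7 = 4 -> Friday (Mon=0 ... Sun=6)
Days before May (Jan-Apr): 120; May 1 index = (4 + 120) mod 7 = 5 -> Saturday
Last day offset: 31 - 1 = 30 days
Weekday index = (5 + 30) mod 7 = 0

Monday, May 31


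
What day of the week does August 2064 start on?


Target: August 1, 2064
Anchor: Jan 1, 2064. With p = 2064 - 1 = 2063: (p + p//4 - p//100 + p//400) mod 7 = (2063 + 515 - 20 + 5) mod 7 = 2563 mod 7 = 1 -> Tuesday (Mon=0 ... Sun=6)
Days before August (Jan-Jul): 213 days
Weekday index = (1 + 213) mod 7 = 4

Friday


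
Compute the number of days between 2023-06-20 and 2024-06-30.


From 2023-06-20 to 2024-06-30
2023-06-20: days before June = 31 + 28 + 31 + 30 + 31 = 151 (2023 is not a leap year); day of year = 151 + 20 = 171
2024-06-30: days before June = 31 + 29 + 31 + 30 + 31 = 152 (2024 is a leap year); day of year = 152 + 30 = 182
Rest of 2023: 365 - 171 = 194
Total = 194 + 182 = 376

376 days


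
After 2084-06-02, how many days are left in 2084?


Day of year: 154 of 366
Remaining = 366 - 154

212 days


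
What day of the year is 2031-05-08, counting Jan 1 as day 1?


Date: May 8, 2031
Days in months 1 through 4: 120
Plus 8 days in May

Day of year: 128


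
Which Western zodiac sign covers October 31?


Date: October 31
Conventional tropical zodiac dates: Scorpio from October 23 onward; Sagittarius starts November 22
October 31 falls within the Scorpio range

Scorpio


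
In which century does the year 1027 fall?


Century = (year - 1) // 100 + 1
= (1027 - 1) // 100 + 1
= 1026 // 100 + 1
= 10 + 1

11th century


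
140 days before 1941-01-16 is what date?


Start: 1941-01-16, subtract 140 days
Back 16 days from January 16 reaches December 31, 1940 -> 124 left
December 1940 has 31 days -> back to November 30, 1940 -> 93 left
November 1940 has 30 days -> back to October 31, 1940 -> 63 left
October 1940 has 31 days -> back to September 30, 1940 -> 32 left
September 1940 has 30 days -> back to August 31, 1940 -> 2 left
August 1940: 31 - 2 = 29 -> lands on August 29

Result: 1940-08-29


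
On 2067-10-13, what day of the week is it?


Date: October 13, 2067
Anchor: Jan 1, 2067. With p = 2067 - 1 = 2066: (p + p//4 - p//100 + p//400) mod 7 = (2066 + 516 - 20 + 5) mod 7 = 2567 mod 7 = 5 -> Saturday (Mon=0 ... Sun=6)
Days before October (Jan-Sep): 273; offset = 273 + 13 - 1 = 285
Weekday index = (5 + 285) mod 7 = 3

Day of the week: Thursday


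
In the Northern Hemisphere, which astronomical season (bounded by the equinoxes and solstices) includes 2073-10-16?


Date: October 16
Astronomical Autumn (approx.; exact equinox/solstice day varies by year): September 22 to December 20
October 16 falls within the Autumn window

Autumn


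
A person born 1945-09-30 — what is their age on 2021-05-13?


Birth: 1945-09-30
Reference: 2021-05-13
Year difference: 2021 - 1945 = 76
Birthday not yet reached in 2021, subtract 1

75 years old


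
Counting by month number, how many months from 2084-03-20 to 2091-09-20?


From March 2084 to September 2091
7 years * 12 = 84 months, plus 6 months = 90

90 months


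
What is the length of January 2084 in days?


January 2084

31 days


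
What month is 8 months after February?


February is month 2
2 + 8 = 10

October


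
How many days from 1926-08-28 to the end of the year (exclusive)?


Day of year: 240 of 365
Remaining = 365 - 240

125 days


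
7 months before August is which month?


August is month 8
8 - 7 = 1

January


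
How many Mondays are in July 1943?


July 1943 has 31 days
Anchor: Jan 1, 1943. With p = 1943 - 1 = 1942: (p + p//4 - p//100 + p//400) mod 7 = (1942 + 485 - 19 + 4) mod 7 = 2412 mod 7 = 4 -> Friday (Mon=0 ... Sun=6)
Days before July (Jan-Jun): 181; July 1 index = (4 + 181) mod 7 = 3 -> Thursday
First Monday is July 5
Mondays: 5, 12, 19, 26

4 Mondays


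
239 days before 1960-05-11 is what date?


Start: 1960-05-11, subtract 239 days
Back 11 days from May 11 reaches April 30, 1960 -> 228 left
April 1960 has 30 days -> back to March 31, 1960 -> 198 left
March 1960 has 31 days -> back to February 29, 1960 -> 167 left
February 1960 has 29 days -> back to January 31, 1960 -> 138 left
January 1960 has 31 days -> back to December 31, 1959 -> 107 left
December 1959 has 31 days -> back to November 30, 1959 -> 76 left
November 1959 has 30 days -> back to October 31, 1959 -> 46 left
October 1959 has 31 days -> back to September 30, 1959 -> 15 left
September 1959: 30 - 15 = 15 -> lands on September 15

Result: 1959-09-15


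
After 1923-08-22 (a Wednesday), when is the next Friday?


Current: Wednesday
Target: Friday
Days ahead: 2

Next Friday: 1923-08-24


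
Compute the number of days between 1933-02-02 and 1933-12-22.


From 1933-02-02 to 1933-12-22
1933-02-02: days before February = 31; day of year = 31 + 2 = 33
1933-12-22: days before December = 31 + 28 + 31 + 30 + 31 + 30 + 31 + 31 + 30 + 31 + 30 = 334 (1933 is not a leap year); day of year = 334 + 22 = 356
Same year: 356 - 33 = 323

323 days


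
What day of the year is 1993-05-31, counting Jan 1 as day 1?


Date: May 31, 1993
Days in months 1 through 4: 120
Plus 31 days in May

Day of year: 151


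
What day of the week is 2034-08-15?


Date: August 15, 2034
Anchor: Jan 1, 2034. With p = 2034 - 1 = 2033: (p + p//4 - p//100 + p//400) mod 7 = (2033 + 508 - 20 + 5) mod 7 = 2526 mod 7 = 6 -> Sunday (Mon=0 ... Sun=6)
Days before August (Jan-Jul): 212; offset = 212 + 15 - 1 = 226
Weekday index = (6 + 226) mod 7 = 1

Day of the week: Tuesday


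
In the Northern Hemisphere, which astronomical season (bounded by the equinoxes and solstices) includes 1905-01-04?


Date: January 4
Astronomical Winter (approx.; exact equinox/solstice day varies by year): December 21 to March 19
January 4 falls within the Winter window

Winter


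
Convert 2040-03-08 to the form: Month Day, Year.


ISO 2040-03-08 parses as year=2040, month=03, day=08
Month 3 -> March

March 8, 2040


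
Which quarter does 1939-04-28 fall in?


Month: April (month 4)
Q1: Jan-Mar, Q2: Apr-Jun, Q3: Jul-Sep, Q4: Oct-Dec

Q2


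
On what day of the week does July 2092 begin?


Target: July 1, 2092
Anchor: Jan 1, 2092. With p = 2092 - 1 = 2091: (p + p//4 - p//100 + p//400) mod 7 = (2091 + 522 - 20 + 5) mod 7 = 2598 mod 7 = 1 -> Tuesday (Mon=0 ... Sun=6)
Days before July (Jan-Jun): 182 days
Weekday index = (1 + 182) mod 7 = 1

Tuesday


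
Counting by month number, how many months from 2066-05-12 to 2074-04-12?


From May 2066 to April 2074
8 years * 12 = 96 months, minus 1 month = 95

95 months


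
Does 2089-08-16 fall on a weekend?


Anchor: Jan 1, 2089. With p = 2089 - 1 = 2088: (p + p//4 - p//100 + p//400) mod 7 = (2088 + 522 - 20 + 5) mod 7 = 2595 mod 7 = 5 -> Saturday (Mon=0 ... Sun=6)
Day of year: 228; offset = 227
Weekday index = (5 + 227) mod 7 = 1 -> Tuesday
Weekend days: Saturday, Sunday

No


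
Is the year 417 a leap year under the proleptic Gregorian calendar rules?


Gregorian leap year rule: divisible by 4, but not by 100, unless also by 400.
417 is not divisible by 4 -> not a leap year

No


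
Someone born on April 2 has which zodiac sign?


Date: April 2
Conventional tropical zodiac dates: Aries from March 21 onward; Taurus starts April 20
April 2 falls within the Aries range

Aries


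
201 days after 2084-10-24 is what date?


Start: 2084-10-24, add 201 days
October 2084 has 31 days: 31 - 24 = 7 days to October 31 -> 194 left
November 2084 has 30 days -> 164 left
December 2084 has 31 days -> 133 left
January 2085 has 31 days -> 102 left
February 2085 has 28 days -> 74 left
March 2085 has 31 days -> 43 left
April 2085 has 30 days -> 13 left
May 2085: 13 <= 31 -> lands on May 13

Result: 2085-05-13


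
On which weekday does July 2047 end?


July 2047 has 31 days
Anchor: Jan 1, 2047. With p = 2047 - 1 = 2046: (p + p//4 - p//100 + p//400) mod 7 = (2046 + 511 - 20 + 5) mod 7 = 2542 mod 7 = 1 -> Tuesday (Mon=0 ... Sun=6)
Days before July (Jan-Jun): 181; July 1 index = (1 + 181) mod 7 = 0 -> Monday
Last day offset: 31 - 1 = 30 days
Weekday index = (0 + 30) mod 7 = 2

Wednesday, July 31


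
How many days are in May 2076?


May 2076

31 days


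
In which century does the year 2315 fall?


Century = (year - 1) // 100 + 1
= (2315 - 1) // 100 + 1
= 2314 // 100 + 1
= 23 + 1

24th century


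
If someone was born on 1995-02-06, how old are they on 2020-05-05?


Birth: 1995-02-06
Reference: 2020-05-05
Year difference: 2020 - 1995 = 25

25 years old


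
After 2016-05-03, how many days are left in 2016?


Day of year: 124 of 366
Remaining = 366 - 124

242 days


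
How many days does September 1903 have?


September 1903

30 days


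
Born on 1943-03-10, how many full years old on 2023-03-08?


Birth: 1943-03-10
Reference: 2023-03-08
Year difference: 2023 - 1943 = 80
Birthday not yet reached in 2023, subtract 1

79 years old


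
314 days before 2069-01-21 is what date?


Start: 2069-01-21, subtract 314 days
Back 21 days from January 21 reaches December 31, 2068 -> 293 left
December 2068 has 31 days -> back to November 30, 2068 -> 262 left
November 2068 has 30 days -> back to October 31, 2068 -> 232 left
October 2068 has 31 days -> back to September 30, 2068 -> 201 left
September 2068 has 30 days -> back to August 31, 2068 -> 171 left
August 2068 has 31 days -> back to July 31, 2068 -> 140 left
July 2068 has 31 days -> back to June 30, 2068 -> 109 left
June 2068 has 30 days -> back to May 31, 2068 -> 79 left
May 2068 has 31 days -> back to April 30, 2068 -> 48 left
April 2068 has 30 days -> back to March 31, 2068 -> 18 left
March 2068: 31 - 18 = 13 -> lands on March 13

Result: 2068-03-13


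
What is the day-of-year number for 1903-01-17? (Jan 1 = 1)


Date: January 17, 1903
No months before January
Plus 17 days in January

Day of year: 17


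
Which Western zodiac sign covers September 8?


Date: September 8
Conventional tropical zodiac dates: Virgo from August 23 onward; Libra starts September 23
September 8 falls within the Virgo range

Virgo


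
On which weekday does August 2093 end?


August 2093 has 31 days
Anchor: Jan 1, 2093. With p = 2093 - 1 = 2092: (p + p//4 - p//100 + p//400) mod 7 = (2092 + 523 - 20 + 5) mod 7 = 2600 mod 7 = 3 -> Thursday (Mon=0 ... Sun=6)
Days before August (Jan-Jul): 212; August 1 index = (3 + 212) mod 7 = 5 -> Saturday
Last day offset: 31 - 1 = 30 days
Weekday index = (5 + 30) mod 7 = 0

Monday, August 31


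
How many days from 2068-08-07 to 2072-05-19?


From 2068-08-07 to 2072-05-19
2068-08-07: days before August = 31 + 29 + 31 + 30 + 31 + 30 + 31 = 213 (2068 is a leap year); day of year = 213 + 7 = 220
2072-05-19: days before May = 31 + 29 + 31 + 30 = 121 (2072 is a leap year); day of year = 121 + 19 = 140
Rest of 2068: 366 - 220 = 146
Full years 2069 (365), 2070 (365), 2071 (365): 1095
Total = 146 + 1095 + 140 = 1381

1381 days


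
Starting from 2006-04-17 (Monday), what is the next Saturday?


Current: Monday
Target: Saturday
Days ahead: 5

Next Saturday: 2006-04-22


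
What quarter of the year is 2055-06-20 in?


Month: June (month 6)
Q1: Jan-Mar, Q2: Apr-Jun, Q3: Jul-Sep, Q4: Oct-Dec

Q2


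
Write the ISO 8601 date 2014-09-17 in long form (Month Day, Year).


ISO 2014-09-17 parses as year=2014, month=09, day=17
Month 9 -> September

September 17, 2014


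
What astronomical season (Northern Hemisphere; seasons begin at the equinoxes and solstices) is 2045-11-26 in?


Date: November 26
Astronomical Autumn (approx.; exact equinox/solstice day varies by year): September 22 to December 20
November 26 falls within the Autumn window

Autumn


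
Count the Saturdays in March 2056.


March 2056 has 31 days
Anchor: Jan 1, 2056. With p = 2056 - 1 = 2055: (p + p//4 - p//100 + p//400) mod 7 = (2055 + 513 - 20 + 5) mod 7 = 2553 mod 7 = 5 -> Saturday (Mon=0 ... Sun=6)
Days before March (Jan-Feb): 60; March 1 index = (5 + 60) mod 7 = 2 -> Wednesday
First Saturday is March 4
Saturdays: 4, 11, 18, 25

4 Saturdays


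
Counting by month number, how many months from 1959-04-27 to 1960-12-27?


From April 1959 to December 1960
1 year * 12 = 12 months, plus 8 months = 20

20 months


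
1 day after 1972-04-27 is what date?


Start: 1972-04-27, add 1 day
April 1972 has 30 days; 27 + 1 = 28 stays within April

Result: 1972-04-28


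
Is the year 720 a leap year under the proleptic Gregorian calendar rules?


Gregorian leap year rule: divisible by 4, but not by 100, unless also by 400.
720 is divisible by 4 but not 100 -> leap year

Yes


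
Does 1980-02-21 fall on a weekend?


Anchor: Jan 1, 1980. With p = 1980 - 1 = 1979: (p + p//4 - p//100 + p//400) mod 7 = (1979 + 494 - 19 + 4) mod 7 = 2458 mod 7 = 1 -> Tuesday (Mon=0 ... Sun=6)
Day of year: 52; offset = 51
Weekday index = (1 + 51) mod 7 = 3 -> Thursday
Weekend days: Saturday, Sunday

No


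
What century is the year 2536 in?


Century = (year - 1) // 100 + 1
= (2536 - 1) // 100 + 1
= 2535 // 100 + 1
= 25 + 1

26th century


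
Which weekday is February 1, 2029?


Target: February 1, 2029
Anchor: Jan 1, 2029. With p = 2029 - 1 = 2028: (p + p//4 - p//100 + p//400) mod 7 = (2028 + 507 - 20 + 5) mod 7 = 2520 mod 7 = 0 -> Monday (Mon=0 ... Sun=6)
Days before February (Jan): 31 days
Weekday index = (0 + 31) mod 7 = 3

Thursday


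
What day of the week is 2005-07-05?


Date: July 5, 2005
Anchor: Jan 1, 2005. With p = 2005 - 1 = 2004: (p + p//4 - p//100 + p//400) mod 7 = (2004 + 501 - 20 + 5) mod 7 = 2490 mod 7 = 5 -> Saturday (Mon=0 ... Sun=6)
Days before July (Jan-Jun): 181; offset = 181 + 5 - 1 = 185
Weekday index = (5 + 185) mod 7 = 1

Day of the week: Tuesday


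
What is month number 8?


Month 8 of 12

August


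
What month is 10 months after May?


May is month 5
5 + 10 = 15; wrap: 15 - 12 = 3

March


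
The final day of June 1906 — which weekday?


June 1906 has 30 days
Anchor: Jan 1, 1906. With p = 1906 - 1 = 1905: (p + p//4 - p//100 + p//400) mod 7 = (1905 + 476 - 19 + 4) mod 7 = 2366 mod 7 = 0 -> Monday (Mon=0 ... Sun=6)
Days before June (Jan-May): 151; June 1 index = (0 + 151) mod 7 = 4 -> Friday
Last day offset: 30 - 1 = 29 days
Weekday index = (4 + 29) mod 7 = 5

Saturday, June 30


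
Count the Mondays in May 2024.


May 2024 has 31 days
Anchor: Jan 1, 2024. With p = 2024 - 1 = 2023: (p + p//4 - p//100 + p//400) mod 7 = (2023 + 505 - 20 + 5) mod 7 = 2513 mod 7 = 0 -> Monday (Mon=0 ... Sun=6)
Days before May (Jan-Apr): 121; May 1 index = (0 + 121) mod 7 = 2 -> Wednesday
First Monday is May 6
Mondays: 6, 13, 20, 27

4 Mondays


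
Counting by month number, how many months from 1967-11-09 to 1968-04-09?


From November 1967 to April 1968
1 year * 12 = 12 months, minus 7 months = 5

5 months


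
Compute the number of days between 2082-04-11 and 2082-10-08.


From 2082-04-11 to 2082-10-08
2082-04-11: days before April = 31 + 28 + 31 = 90 (2082 is not a leap year); day of year = 90 + 11 = 101
2082-10-08: days before October = 31 + 28 + 31 + 30 + 31 + 30 + 31 + 31 + 30 = 273 (2082 is not a leap year); day of year = 273 + 8 = 281
Same year: 281 - 101 = 180

180 days


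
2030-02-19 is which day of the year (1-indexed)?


Date: February 19, 2030
Days in months 1 through 1: 31
Plus 19 days in February

Day of year: 50


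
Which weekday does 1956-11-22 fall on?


Date: November 22, 1956
Anchor: Jan 1, 1956. With p = 1956 - 1 = 1955: (p + p//4 - p//100 + p//400) mod 7 = (1955 + 488 - 19 + 4) mod 7 = 2428 mod 7 = 6 -> Sunday (Mon=0 ... Sun=6)
Days before November (Jan-Oct): 305; offset = 305 + 22 - 1 = 326
Weekday index = (6 + 326) mod 7 = 3

Day of the week: Thursday


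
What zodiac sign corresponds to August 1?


Date: August 1
Conventional tropical zodiac dates: Leo from July 23 onward; Virgo starts August 23
August 1 falls within the Leo range

Leo


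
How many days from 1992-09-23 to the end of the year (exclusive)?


Day of year: 267 of 366
Remaining = 366 - 267

99 days


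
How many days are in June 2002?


June 2002

30 days


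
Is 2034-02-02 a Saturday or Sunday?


Anchor: Jan 1, 2034. With p = 2034 - 1 = 2033: (p + p//4 - p//100 + p//400) mod 7 = (2033 + 508 - 20 + 5) mod 7 = 2526 mod 7 = 6 -> Sunday (Mon=0 ... Sun=6)
Day of year: 33; offset = 32
Weekday index = (6 + 32) mod 7 = 3 -> Thursday
Weekend days: Saturday, Sunday

No


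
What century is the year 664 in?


Century = (year - 1) // 100 + 1
= (664 - 1) // 100 + 1
= 663 // 100 + 1
= 6 + 1

7th century


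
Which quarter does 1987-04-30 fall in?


Month: April (month 4)
Q1: Jan-Mar, Q2: Apr-Jun, Q3: Jul-Sep, Q4: Oct-Dec

Q2


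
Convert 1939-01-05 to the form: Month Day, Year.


ISO 1939-01-05 parses as year=1939, month=01, day=05
Month 1 -> January

January 5, 1939


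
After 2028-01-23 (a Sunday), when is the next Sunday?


Current: Sunday
Target: Sunday
Days ahead: 7

Next Sunday: 2028-01-30


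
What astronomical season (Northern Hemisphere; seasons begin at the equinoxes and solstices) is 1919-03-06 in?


Date: March 6
Astronomical Winter (approx.; exact equinox/solstice day varies by year): December 21 to March 19
March 6 falls within the Winter window

Winter


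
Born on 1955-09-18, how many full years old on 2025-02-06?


Birth: 1955-09-18
Reference: 2025-02-06
Year difference: 2025 - 1955 = 70
Birthday not yet reached in 2025, subtract 1

69 years old


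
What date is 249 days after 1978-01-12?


Start: 1978-01-12, add 249 days
January 1978 has 31 days: 31 - 12 = 19 days to January 31 -> 230 left
February 1978 has 28 days -> 202 left
March 1978 has 31 days -> 171 left
April 1978 has 30 days -> 141 left
May 1978 has 31 days -> 110 left
June 1978 has 30 days -> 80 left
July 1978 has 31 days -> 49 left
August 1978 has 31 days -> 18 left
September 1978: 18 <= 30 -> lands on September 18

Result: 1978-09-18


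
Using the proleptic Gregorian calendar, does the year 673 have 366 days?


Gregorian leap year rule: divisible by 4, but not by 100, unless also by 400.
673 is not divisible by 4 -> not a leap year

No


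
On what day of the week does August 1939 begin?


Target: August 1, 1939
Anchor: Jan 1, 1939. With p = 1939 - 1 = 1938: (p + p//4 - p//100 + p//400) mod 7 = (1938 + 484 - 19 + 4) mod 7 = 2407 mod 7 = 6 -> Sunday (Mon=0 ... Sun=6)
Days before August (Jan-Jul): 212 days
Weekday index = (6 + 212) mod 7 = 1

Tuesday


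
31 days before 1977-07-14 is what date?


Start: 1977-07-14, subtract 31 days
Back 14 days from July 14 reaches June 30, 1977 -> 17 left
June 1977: 30 - 17 = 13 -> lands on June 13

Result: 1977-06-13


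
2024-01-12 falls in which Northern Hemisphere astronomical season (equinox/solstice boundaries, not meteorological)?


Date: January 12
Astronomical Winter (approx.; exact equinox/solstice day varies by year): December 21 to March 19
January 12 falls within the Winter window

Winter


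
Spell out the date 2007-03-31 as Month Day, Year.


ISO 2007-03-31 parses as year=2007, month=03, day=31
Month 3 -> March

March 31, 2007


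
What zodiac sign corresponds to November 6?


Date: November 6
Conventional tropical zodiac dates: Scorpio from October 23 onward; Sagittarius starts November 22
November 6 falls within the Scorpio range

Scorpio


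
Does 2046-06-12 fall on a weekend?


Anchor: Jan 1, 2046. With p = 2046 - 1 = 2045: (p + p//4 - p//100 + p//400) mod 7 = (2045 + 511 - 20 + 5) mod 7 = 2541 mod 7 = 0 -> Monday (Mon=0 ... Sun=6)
Day of year: 163; offset = 162
Weekday index = (0 + 162) mod 7 = 1 -> Tuesday
Weekend days: Saturday, Sunday

No


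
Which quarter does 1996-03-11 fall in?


Month: March (month 3)
Q1: Jan-Mar, Q2: Apr-Jun, Q3: Jul-Sep, Q4: Oct-Dec

Q1


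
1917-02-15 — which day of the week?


Date: February 15, 1917
Anchor: Jan 1, 1917. With p = 1917 - 1 = 1916: (p + p//4 - p//100 + p//400) mod 7 = (1916 + 479 - 19 + 4) mod 7 = 2380 mod 7 = 0 -> Monday (Mon=0 ... Sun=6)
Days before February (Jan): 31; offset = 31 + 15 - 1 = 45
Weekday index = (0 + 45) mod 7 = 3

Day of the week: Thursday


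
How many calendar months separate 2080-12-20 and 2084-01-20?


From December 2080 to January 2084
4 years * 12 = 48 months, minus 11 months = 37

37 months


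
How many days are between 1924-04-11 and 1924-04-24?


From 1924-04-11 to 1924-04-24
1924-04-11: days before April = 31 + 29 + 31 = 91 (1924 is a leap year); day of year = 91 + 11 = 102
1924-04-24: days before April = 31 + 29 + 31 = 91 (1924 is a leap year); day of year = 91 + 24 = 115
Same year: 115 - 102 = 13

13 days


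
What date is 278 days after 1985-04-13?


Start: 1985-04-13, add 278 days
April 1985 has 30 days: 30 - 13 = 17 days to April 30 -> 261 left
May 1985 has 31 days -> 230 left
June 1985 has 30 days -> 200 left
July 1985 has 31 days -> 169 left
August 1985 has 31 days -> 138 left
September 1985 has 30 days -> 108 left
October 1985 has 31 days -> 77 left
November 1985 has 30 days -> 47 left
December 1985 has 31 days -> 16 left
January 1986: 16 <= 31 -> lands on January 16

Result: 1986-01-16


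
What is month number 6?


Month 6 of 12

June


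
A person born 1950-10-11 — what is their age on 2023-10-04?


Birth: 1950-10-11
Reference: 2023-10-04
Year difference: 2023 - 1950 = 73
Birthday not yet reached in 2023, subtract 1

72 years old


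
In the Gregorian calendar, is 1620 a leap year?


Gregorian leap year rule: divisible by 4, but not by 100, unless also by 400.
1620 is divisible by 4 but not 100 -> leap year

Yes


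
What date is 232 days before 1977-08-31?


Start: 1977-08-31, subtract 232 days
Back 31 days from August 31 reaches July 31, 1977 -> 201 left
July 1977 has 31 days -> back to June 30, 1977 -> 170 left
June 1977 has 30 days -> back to May 31, 1977 -> 140 left
May 1977 has 31 days -> back to April 30, 1977 -> 109 left
April 1977 has 30 days -> back to March 31, 1977 -> 79 left
March 1977 has 31 days -> back to February 28, 1977 -> 48 left
February 1977 has 28 days -> back to January 31, 1977 -> 20 left
January 1977: 31 - 20 = 11 -> lands on January 11

Result: 1977-01-11


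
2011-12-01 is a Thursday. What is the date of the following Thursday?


Current: Thursday
Target: Thursday
Days ahead: 7

Next Thursday: 2011-12-08
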